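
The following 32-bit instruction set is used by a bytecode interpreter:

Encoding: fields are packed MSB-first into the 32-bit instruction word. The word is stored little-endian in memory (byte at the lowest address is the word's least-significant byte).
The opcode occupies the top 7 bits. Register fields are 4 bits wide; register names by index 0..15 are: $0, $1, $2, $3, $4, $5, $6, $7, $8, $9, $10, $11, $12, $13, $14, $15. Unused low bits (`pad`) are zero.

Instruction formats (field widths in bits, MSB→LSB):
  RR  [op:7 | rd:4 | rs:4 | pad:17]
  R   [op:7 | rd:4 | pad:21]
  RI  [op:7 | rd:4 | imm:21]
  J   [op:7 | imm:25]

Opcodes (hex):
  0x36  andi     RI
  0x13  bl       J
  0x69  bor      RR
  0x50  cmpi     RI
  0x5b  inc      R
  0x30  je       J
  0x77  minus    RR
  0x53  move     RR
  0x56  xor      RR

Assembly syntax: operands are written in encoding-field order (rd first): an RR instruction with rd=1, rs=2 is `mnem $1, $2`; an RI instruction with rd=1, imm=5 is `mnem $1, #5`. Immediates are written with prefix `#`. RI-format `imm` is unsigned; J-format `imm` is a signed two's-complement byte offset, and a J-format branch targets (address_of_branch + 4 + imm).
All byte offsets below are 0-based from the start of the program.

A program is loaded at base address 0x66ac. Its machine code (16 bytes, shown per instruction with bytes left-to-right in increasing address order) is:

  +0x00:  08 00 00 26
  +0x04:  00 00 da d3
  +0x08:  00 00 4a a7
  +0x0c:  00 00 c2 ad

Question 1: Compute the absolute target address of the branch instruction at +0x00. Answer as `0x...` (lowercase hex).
0x66b8

off 0x00: read 08 00 00 26 as little → 0x26000008
  top 7b → 0x13 → bl [J]
  imm: (w>>0)&0x1ffffff=0x8 → #8
  target = base 0x66ac + off 0x00 + 4 + imm 8 = 0x66b8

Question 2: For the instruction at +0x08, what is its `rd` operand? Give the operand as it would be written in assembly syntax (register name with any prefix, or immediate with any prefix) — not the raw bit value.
@+08  little-endian(00 00 4a a7) = 0xa74a0000
  opcode bits[31:25]=0x53: move/RR
  rd: (w>>21)&0xf=0xa → $10
  rs: (w>>17)&0xf=0x5 → $5

$10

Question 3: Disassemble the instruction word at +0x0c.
xor $14, $1

[0c] 00 00 c2 ad → 0xadc20000
  op=0xadc20000>>25=0x56 ⇒ xor (RR)
  [24:21] rd=14 = $14
  [20:17] rs=1 = $1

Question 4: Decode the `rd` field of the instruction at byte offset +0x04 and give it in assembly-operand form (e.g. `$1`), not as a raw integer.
off 0x04: read 00 00 da d3 as little → 0xd3da0000
  op=0xd3da0000>>25=0x69 ⇒ bor (RR)
  rd@[24:21]=0xe ⇒ $14
  rs@[20:17]=0xd ⇒ $13

$14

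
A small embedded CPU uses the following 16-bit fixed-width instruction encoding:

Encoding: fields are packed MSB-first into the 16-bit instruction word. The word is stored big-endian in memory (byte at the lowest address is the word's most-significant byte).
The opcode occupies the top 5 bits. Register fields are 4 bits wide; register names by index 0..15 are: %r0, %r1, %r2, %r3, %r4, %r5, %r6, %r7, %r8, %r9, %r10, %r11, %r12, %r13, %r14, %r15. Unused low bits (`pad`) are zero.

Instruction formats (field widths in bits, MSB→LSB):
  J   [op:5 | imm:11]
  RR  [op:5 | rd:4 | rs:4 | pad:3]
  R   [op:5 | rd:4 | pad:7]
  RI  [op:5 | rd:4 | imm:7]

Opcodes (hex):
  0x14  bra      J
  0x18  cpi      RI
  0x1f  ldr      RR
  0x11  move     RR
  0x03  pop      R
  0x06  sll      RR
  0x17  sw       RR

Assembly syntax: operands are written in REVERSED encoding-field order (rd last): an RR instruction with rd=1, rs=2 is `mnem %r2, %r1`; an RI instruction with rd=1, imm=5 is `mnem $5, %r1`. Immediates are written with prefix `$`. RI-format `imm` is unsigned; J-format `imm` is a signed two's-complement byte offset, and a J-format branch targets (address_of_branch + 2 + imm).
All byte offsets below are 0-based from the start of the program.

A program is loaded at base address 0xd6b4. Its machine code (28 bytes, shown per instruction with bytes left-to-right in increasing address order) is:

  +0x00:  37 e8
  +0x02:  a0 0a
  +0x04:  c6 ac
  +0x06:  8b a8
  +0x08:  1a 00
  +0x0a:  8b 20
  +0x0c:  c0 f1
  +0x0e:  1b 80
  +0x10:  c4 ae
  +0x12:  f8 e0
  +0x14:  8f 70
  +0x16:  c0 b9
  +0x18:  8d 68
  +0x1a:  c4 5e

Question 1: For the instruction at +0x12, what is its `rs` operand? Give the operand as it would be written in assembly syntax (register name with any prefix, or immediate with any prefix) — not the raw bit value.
[12] f8 e0 → 0xf8e0
  opcode bits[15:11]=0x1f: ldr/RR
  rd: (w>>7)&0xf=0x1 → %r1
  rs: (w>>3)&0xf=0xc → %r12

%r12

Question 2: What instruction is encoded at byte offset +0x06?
+0x06: 8b a8 ⇒ word 0x8ba8 (big)
  top 5b → 0x11 → move [RR]
  rd: (w>>7)&0xf=0x7 → %r7
  rs: (w>>3)&0xf=0x5 → %r5

move %r5, %r7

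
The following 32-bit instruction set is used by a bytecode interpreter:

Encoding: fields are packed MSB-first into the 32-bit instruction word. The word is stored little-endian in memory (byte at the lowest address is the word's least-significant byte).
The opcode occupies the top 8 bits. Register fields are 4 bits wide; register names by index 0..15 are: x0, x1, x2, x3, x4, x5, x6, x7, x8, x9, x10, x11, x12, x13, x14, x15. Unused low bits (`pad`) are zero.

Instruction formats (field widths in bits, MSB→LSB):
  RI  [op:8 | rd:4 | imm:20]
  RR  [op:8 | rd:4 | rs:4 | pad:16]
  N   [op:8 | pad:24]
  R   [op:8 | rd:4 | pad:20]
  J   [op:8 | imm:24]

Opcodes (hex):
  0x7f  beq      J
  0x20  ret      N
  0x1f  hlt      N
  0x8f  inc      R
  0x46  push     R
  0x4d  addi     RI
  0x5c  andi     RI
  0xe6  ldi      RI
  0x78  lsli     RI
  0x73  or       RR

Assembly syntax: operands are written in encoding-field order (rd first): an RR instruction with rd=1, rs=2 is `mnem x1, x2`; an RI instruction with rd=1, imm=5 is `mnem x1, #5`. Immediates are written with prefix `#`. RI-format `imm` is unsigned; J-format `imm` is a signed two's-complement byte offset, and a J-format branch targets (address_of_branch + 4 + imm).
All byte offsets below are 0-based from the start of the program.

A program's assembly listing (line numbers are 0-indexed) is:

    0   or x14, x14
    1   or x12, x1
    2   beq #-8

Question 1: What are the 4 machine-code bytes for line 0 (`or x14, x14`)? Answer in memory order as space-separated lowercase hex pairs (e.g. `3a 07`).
00 00 ee 73

line 0 (or): pack op=0x73:8|rd=14:4|rs=14:4|pad=0:16 = 0x73ee0000; little→ 00 00 ee 73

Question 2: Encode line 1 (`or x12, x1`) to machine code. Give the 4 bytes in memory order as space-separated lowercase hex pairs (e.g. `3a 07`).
1. or fields op=0x73:8|rd=12:4|rs=1:4|pad=0:16 → word 73c10000h → 00 00 c1 73

00 00 c1 73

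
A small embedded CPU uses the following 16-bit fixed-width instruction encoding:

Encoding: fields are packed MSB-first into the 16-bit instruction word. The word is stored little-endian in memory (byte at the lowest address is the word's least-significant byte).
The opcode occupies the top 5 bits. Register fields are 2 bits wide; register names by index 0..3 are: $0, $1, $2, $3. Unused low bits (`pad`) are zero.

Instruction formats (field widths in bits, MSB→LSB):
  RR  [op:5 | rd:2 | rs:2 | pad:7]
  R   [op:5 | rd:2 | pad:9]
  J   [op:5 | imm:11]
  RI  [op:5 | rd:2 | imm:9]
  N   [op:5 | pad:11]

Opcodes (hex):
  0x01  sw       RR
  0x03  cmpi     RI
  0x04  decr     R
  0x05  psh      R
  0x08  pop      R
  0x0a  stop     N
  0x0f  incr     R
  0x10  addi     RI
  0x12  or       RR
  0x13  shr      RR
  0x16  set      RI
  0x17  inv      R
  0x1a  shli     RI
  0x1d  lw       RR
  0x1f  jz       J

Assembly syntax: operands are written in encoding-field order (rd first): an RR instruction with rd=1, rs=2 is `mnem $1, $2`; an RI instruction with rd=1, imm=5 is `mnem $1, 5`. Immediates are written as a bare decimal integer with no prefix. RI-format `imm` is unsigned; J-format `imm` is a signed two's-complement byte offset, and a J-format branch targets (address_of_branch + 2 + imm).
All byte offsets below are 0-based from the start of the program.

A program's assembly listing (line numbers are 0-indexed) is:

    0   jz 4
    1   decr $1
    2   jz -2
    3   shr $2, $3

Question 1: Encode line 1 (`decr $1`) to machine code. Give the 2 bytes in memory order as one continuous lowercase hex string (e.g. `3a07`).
0022

1. decr fields op=0x4:5|rd=1:2|pad=0:9 → word 2200h → 00 22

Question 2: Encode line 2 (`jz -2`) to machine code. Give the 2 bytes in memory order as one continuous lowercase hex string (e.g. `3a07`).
feff

L2: jz op=0x1f:5|imm=-2:11 ⇒ 0xfffe ⇒ little fe ff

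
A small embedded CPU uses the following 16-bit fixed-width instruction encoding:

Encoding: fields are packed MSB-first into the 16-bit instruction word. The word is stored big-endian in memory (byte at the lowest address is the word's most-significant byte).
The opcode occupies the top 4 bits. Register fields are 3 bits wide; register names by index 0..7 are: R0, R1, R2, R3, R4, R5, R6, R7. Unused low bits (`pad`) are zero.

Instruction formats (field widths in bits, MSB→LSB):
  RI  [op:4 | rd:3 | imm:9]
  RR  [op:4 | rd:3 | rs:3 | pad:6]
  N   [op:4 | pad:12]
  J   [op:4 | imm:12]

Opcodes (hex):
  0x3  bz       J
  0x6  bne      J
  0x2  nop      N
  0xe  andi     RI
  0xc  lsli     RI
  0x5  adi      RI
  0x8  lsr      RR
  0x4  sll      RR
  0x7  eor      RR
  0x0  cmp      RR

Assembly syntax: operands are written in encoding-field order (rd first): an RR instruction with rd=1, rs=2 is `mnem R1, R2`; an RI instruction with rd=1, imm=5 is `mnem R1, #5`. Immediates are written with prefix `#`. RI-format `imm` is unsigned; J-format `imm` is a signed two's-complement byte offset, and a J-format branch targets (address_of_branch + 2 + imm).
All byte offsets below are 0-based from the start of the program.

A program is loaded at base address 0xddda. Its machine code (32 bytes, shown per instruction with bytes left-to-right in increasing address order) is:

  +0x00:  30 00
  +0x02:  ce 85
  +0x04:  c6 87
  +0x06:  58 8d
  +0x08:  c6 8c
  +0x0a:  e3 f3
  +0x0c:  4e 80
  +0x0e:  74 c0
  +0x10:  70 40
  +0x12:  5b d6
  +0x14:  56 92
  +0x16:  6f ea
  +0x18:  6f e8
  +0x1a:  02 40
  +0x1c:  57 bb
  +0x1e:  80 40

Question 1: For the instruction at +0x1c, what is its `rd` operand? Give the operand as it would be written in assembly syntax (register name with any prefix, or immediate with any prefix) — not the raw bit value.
R3

+0x1c: 57 bb ⇒ word 0x57bb (big)
  top 4b → 0x5 → adi [RI]
  rd: (w>>9)&0x7=0x3 → R3
  imm: (w>>0)&0x1ff=0x1bb → #443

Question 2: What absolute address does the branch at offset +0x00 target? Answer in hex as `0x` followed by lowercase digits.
0xdddc

+0x00: 30 00 ⇒ word 0x3000 (big)
  opcode bits[15:12]=0x3: bz/J
  imm: (w>>0)&0xfff=0x0 → #0
  target = base 0xddda + off 0x00 + 2 + imm 0 = 0xdddc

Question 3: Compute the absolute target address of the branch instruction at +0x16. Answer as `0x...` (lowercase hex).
+0x16: 6f ea ⇒ word 0x6fea (big)
  opcode bits[15:12]=0x6: bne/J
  [11:0] imm=4074 (s12→-22) = #-22
  target = base 0xddda + off 0x16 + 2 + imm -22 = 0xdddc

0xdddc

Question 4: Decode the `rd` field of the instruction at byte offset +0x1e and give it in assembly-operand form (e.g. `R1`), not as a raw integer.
@+1e  big-endian(80 40) = 0x8040
  top 4b → 0x8 → lsr [RR]
  rd: (w>>9)&0x7=0x0 → R0
  rs: (w>>6)&0x7=0x1 → R1

R0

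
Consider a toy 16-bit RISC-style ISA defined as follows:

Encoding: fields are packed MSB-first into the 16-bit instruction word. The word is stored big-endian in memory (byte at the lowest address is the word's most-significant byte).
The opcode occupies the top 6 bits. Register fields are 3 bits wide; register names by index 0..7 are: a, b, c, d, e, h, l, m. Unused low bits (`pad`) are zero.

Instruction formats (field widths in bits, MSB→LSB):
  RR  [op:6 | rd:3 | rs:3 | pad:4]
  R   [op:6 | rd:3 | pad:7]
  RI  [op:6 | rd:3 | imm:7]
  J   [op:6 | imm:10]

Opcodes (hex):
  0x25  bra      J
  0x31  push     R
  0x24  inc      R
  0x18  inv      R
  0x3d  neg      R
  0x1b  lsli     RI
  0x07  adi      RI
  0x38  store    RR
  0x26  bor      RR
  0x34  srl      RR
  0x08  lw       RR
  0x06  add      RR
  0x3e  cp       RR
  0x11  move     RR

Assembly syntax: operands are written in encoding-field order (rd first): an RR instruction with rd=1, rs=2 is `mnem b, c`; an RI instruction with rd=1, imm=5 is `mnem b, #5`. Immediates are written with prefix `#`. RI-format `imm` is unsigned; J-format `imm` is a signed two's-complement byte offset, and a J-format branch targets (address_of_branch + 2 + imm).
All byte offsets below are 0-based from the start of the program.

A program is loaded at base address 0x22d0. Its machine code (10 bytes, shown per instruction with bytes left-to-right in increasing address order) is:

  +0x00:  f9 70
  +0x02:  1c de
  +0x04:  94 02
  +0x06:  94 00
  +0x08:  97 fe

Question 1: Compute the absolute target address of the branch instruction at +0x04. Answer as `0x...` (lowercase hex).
0x22d8

[04] 94 02 → 0x9402
  op=0x9402>>10=0x25 ⇒ bra (J)
  imm@[9:0]=0x2 ⇒ #2
  target = base 0x22d0 + off 0x04 + 2 + imm 2 = 0x22d8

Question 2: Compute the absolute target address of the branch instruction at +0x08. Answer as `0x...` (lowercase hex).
0x22d8

+0x08: 97 fe ⇒ word 0x97fe (big)
  opcode bits[15:10]=0x25: bra/J
  imm@[9:0]=0x3fe (s10→-2) ⇒ #-2
  target = base 0x22d0 + off 0x08 + 2 + imm -2 = 0x22d8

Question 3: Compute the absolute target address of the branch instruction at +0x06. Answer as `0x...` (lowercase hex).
@+06  big-endian(94 00) = 0x9400
  top 6b → 0x25 → bra [J]
  imm@[9:0]=0x0 ⇒ #0
  target = base 0x22d0 + off 0x06 + 2 + imm 0 = 0x22d8

0x22d8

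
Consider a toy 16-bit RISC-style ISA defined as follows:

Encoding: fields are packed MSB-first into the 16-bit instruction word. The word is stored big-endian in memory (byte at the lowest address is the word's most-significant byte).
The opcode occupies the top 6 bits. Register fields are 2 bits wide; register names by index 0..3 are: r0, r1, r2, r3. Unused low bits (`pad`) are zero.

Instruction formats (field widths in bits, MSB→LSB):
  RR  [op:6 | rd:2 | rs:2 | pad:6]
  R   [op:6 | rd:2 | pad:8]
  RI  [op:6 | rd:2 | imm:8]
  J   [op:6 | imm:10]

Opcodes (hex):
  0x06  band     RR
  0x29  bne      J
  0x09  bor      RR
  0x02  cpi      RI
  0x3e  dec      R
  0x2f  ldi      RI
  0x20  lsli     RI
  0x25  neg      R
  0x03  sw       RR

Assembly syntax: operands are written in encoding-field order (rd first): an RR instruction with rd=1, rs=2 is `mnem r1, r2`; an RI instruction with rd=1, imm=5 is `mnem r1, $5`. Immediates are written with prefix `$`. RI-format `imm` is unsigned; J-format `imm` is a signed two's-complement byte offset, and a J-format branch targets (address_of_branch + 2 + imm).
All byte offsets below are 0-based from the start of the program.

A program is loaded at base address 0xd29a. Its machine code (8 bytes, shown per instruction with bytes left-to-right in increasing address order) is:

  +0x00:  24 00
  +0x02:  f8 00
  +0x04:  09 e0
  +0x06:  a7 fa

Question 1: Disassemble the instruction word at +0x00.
bor r0, r0

off 0x00: read 24 00 as big → 0x2400
  op=0x2400>>10=0x9 ⇒ bor (RR)
  rd@[9:8]=0x0 ⇒ r0
  rs@[7:6]=0x0 ⇒ r0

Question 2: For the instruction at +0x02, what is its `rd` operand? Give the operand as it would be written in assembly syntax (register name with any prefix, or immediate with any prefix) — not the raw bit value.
r0

@+02  big-endian(f8 00) = 0xf800
  op=0xf800>>10=0x3e ⇒ dec (R)
  rd@[9:8]=0x0 ⇒ r0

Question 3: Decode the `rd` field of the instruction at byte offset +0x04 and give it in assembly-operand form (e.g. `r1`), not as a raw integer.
[04] 09 e0 → 0x09e0
  top 6b → 0x2 → cpi [RI]
  [9:8] rd=1 = r1
  [7:0] imm=224 = $224

r1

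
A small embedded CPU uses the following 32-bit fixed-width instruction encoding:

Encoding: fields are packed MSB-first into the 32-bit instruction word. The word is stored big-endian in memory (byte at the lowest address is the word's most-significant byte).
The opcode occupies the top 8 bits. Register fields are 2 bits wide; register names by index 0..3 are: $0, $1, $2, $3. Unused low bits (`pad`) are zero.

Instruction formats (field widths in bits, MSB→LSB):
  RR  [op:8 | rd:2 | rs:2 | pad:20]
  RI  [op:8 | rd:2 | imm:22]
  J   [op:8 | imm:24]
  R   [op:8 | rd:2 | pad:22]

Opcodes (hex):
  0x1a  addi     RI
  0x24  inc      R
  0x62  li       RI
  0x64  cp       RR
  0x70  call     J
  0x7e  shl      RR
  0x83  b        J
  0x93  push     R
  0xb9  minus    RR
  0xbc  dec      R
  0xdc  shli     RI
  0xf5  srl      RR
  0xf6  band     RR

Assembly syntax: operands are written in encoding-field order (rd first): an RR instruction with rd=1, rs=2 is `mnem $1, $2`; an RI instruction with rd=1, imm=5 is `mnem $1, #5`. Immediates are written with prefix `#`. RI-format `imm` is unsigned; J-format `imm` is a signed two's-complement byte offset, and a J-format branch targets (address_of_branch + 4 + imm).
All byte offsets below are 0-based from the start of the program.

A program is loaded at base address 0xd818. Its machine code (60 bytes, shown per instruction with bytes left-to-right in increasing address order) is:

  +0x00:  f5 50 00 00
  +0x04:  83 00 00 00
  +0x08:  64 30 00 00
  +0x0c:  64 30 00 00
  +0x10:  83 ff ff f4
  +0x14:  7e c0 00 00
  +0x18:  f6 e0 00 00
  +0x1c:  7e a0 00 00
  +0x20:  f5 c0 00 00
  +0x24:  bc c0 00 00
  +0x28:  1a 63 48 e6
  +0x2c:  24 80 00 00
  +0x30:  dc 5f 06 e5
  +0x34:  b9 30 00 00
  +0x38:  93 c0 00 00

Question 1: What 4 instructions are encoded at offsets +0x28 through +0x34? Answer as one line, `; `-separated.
addi $1, #2312422; inc $2; shli $1, #2033381; minus $0, $3

@+28  big-endian(1a 63 48 e6) = 0x1a6348e6
  top 8b → 0x1a → addi [RI]
  rd@[23:22]=0x1 ⇒ $1
  imm@[21:0]=0x2348e6 ⇒ #2312422
@+2c  big-endian(24 80 00 00) = 0x24800000
  top 8b → 0x24 → inc [R]
  rd@[23:22]=0x2 ⇒ $2
@+30  big-endian(dc 5f 06 e5) = 0xdc5f06e5
  top 8b → 0xdc → shli [RI]
  rd@[23:22]=0x1 ⇒ $1
  imm@[21:0]=0x1f06e5 ⇒ #2033381
@+34  big-endian(b9 30 00 00) = 0xb9300000
  top 8b → 0xb9 → minus [RR]
  rd@[23:22]=0x0 ⇒ $0
  rs@[21:20]=0x3 ⇒ $3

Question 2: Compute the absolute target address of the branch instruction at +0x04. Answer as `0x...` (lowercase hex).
[04] 83 00 00 00 → 0x83000000
  top 8b → 0x83 → b [J]
  imm: (w>>0)&0xffffff=0x0 → #0
  target = base 0xd818 + off 0x04 + 4 + imm 0 = 0xd820

0xd820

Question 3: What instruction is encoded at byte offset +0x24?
off 0x24: read bc c0 00 00 as big → 0xbcc00000
  op=0xbcc00000>>24=0xbc ⇒ dec (R)
  rd@[23:22]=0x3 ⇒ $3

dec $3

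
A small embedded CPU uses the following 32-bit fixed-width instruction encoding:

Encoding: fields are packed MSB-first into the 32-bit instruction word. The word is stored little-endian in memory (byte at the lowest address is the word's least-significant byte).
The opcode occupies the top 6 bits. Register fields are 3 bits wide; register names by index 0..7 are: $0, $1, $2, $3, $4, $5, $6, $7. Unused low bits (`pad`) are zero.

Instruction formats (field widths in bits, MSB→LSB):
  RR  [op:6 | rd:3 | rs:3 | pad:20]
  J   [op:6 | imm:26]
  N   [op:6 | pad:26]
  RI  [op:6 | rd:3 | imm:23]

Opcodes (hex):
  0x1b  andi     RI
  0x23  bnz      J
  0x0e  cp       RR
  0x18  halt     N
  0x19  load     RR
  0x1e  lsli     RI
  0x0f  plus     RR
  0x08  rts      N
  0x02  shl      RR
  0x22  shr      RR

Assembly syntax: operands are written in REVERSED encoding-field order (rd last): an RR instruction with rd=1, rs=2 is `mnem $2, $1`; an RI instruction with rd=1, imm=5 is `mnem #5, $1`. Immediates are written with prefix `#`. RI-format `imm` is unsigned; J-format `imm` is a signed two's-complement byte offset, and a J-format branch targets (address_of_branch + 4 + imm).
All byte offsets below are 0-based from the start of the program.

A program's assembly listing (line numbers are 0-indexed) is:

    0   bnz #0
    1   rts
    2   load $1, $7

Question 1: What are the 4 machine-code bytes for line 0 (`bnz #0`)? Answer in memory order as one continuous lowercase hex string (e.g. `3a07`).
L0: bnz op=0x23:6|imm=0:26 ⇒ 0x8c000000 ⇒ little 00 00 00 8c

0000008c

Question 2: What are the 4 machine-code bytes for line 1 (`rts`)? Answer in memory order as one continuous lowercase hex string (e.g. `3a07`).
00000020

L1: rts op=0x8:6|pad=0:26 ⇒ 0x20000000 ⇒ little 00 00 00 20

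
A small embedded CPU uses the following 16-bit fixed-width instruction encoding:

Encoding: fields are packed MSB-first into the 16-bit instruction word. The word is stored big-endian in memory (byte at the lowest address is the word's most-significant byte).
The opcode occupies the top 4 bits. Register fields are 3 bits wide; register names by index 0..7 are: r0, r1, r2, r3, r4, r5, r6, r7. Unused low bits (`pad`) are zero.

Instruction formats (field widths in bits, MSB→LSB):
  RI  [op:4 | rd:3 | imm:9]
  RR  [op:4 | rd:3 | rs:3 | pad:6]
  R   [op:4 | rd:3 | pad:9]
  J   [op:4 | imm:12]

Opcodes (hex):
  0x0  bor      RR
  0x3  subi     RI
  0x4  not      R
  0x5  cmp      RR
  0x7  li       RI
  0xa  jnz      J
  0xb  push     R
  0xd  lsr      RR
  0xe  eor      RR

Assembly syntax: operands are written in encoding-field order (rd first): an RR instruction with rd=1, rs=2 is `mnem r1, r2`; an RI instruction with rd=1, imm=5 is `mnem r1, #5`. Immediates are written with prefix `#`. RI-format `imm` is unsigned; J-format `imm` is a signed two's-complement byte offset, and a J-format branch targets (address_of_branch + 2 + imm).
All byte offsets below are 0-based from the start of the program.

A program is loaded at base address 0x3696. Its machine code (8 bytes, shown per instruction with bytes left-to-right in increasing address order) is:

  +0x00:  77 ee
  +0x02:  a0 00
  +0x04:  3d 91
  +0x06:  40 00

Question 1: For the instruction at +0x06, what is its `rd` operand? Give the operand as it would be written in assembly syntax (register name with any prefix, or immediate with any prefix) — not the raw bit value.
r0

+0x06: 40 00 ⇒ word 0x4000 (big)
  opcode bits[15:12]=0x4: not/R
  rd@[11:9]=0x0 ⇒ r0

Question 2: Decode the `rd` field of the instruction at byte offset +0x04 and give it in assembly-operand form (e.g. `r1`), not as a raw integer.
r6

+0x04: 3d 91 ⇒ word 0x3d91 (big)
  opcode bits[15:12]=0x3: subi/RI
  [11:9] rd=6 = r6
  [8:0] imm=401 = #401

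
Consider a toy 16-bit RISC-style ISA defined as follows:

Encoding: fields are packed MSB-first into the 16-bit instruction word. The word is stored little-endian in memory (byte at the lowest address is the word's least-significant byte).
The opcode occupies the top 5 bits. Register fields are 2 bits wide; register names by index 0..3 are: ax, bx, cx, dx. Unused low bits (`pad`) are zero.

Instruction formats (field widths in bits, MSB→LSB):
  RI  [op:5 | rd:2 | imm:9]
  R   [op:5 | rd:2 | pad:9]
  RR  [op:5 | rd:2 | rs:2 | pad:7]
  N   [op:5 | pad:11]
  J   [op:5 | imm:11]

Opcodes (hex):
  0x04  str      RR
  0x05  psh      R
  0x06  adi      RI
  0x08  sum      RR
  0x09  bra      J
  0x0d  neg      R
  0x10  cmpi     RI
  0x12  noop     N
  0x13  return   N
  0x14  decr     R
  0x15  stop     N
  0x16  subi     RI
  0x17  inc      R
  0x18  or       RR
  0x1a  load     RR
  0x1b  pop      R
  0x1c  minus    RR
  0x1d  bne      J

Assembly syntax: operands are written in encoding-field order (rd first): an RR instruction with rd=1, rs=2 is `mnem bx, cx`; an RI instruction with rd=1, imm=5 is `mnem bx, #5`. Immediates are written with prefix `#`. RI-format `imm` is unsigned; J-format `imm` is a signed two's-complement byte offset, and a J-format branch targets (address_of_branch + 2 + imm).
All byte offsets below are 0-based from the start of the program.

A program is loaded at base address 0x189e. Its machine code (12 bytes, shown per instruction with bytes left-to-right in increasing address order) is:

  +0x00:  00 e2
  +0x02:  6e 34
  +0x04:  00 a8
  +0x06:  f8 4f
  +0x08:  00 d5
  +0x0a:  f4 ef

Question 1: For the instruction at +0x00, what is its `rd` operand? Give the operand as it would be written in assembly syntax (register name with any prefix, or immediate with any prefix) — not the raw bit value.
bx

+0x00: 00 e2 ⇒ word 0xe200 (little)
  op=0xe200>>11=0x1c ⇒ minus (RR)
  rd: (w>>9)&0x3=0x1 → bx
  rs: (w>>7)&0x3=0x0 → ax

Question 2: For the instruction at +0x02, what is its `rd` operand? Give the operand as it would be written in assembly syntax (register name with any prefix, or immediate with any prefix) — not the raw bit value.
cx

@+02  little-endian(6e 34) = 0x346e
  opcode bits[15:11]=0x6: adi/RI
  rd@[10:9]=0x2 ⇒ cx
  imm@[8:0]=0x6e ⇒ #110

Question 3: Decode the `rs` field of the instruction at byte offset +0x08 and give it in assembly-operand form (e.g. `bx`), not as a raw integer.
[08] 00 d5 → 0xd500
  op=0xd500>>11=0x1a ⇒ load (RR)
  [10:9] rd=2 = cx
  [8:7] rs=2 = cx

cx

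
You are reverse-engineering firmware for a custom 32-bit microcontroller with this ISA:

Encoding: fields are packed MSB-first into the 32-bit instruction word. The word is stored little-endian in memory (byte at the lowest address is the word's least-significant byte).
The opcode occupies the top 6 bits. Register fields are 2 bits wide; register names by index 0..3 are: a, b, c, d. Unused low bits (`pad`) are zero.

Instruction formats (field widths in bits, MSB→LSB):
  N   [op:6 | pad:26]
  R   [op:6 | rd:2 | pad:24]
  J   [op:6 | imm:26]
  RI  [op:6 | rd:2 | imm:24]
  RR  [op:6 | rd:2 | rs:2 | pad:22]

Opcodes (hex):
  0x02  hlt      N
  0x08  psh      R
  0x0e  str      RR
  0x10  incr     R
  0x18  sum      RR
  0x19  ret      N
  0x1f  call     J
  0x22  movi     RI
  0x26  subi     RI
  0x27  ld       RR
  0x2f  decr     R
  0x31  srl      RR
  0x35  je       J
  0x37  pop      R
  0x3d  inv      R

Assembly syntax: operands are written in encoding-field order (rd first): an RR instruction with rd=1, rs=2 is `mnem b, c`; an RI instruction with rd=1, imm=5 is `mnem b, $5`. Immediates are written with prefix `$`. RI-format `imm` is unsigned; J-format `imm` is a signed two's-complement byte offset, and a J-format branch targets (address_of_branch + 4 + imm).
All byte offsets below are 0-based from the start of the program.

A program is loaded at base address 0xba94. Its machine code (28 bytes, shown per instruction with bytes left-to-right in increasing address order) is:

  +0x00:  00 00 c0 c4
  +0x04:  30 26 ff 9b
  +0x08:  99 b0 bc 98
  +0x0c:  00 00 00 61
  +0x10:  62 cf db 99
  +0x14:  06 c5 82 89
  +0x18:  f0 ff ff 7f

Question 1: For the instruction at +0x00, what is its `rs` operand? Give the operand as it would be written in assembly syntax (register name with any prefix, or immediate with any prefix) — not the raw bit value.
d

+0x00: 00 00 c0 c4 ⇒ word 0xc4c00000 (little)
  top 6b → 0x31 → srl [RR]
  [25:24] rd=0 = a
  [23:22] rs=3 = d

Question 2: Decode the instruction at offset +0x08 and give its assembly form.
subi a, $12365977

+0x08: 99 b0 bc 98 ⇒ word 0x98bcb099 (little)
  top 6b → 0x26 → subi [RI]
  [25:24] rd=0 = a
  [23:0] imm=12365977 = $12365977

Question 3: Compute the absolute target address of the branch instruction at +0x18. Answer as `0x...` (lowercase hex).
0xbaa0

@+18  little-endian(f0 ff ff 7f) = 0x7ffffff0
  opcode bits[31:26]=0x1f: call/J
  [25:0] imm=67108848 (s26→-16) = $-16
  target = base 0xba94 + off 0x18 + 4 + imm -16 = 0xbaa0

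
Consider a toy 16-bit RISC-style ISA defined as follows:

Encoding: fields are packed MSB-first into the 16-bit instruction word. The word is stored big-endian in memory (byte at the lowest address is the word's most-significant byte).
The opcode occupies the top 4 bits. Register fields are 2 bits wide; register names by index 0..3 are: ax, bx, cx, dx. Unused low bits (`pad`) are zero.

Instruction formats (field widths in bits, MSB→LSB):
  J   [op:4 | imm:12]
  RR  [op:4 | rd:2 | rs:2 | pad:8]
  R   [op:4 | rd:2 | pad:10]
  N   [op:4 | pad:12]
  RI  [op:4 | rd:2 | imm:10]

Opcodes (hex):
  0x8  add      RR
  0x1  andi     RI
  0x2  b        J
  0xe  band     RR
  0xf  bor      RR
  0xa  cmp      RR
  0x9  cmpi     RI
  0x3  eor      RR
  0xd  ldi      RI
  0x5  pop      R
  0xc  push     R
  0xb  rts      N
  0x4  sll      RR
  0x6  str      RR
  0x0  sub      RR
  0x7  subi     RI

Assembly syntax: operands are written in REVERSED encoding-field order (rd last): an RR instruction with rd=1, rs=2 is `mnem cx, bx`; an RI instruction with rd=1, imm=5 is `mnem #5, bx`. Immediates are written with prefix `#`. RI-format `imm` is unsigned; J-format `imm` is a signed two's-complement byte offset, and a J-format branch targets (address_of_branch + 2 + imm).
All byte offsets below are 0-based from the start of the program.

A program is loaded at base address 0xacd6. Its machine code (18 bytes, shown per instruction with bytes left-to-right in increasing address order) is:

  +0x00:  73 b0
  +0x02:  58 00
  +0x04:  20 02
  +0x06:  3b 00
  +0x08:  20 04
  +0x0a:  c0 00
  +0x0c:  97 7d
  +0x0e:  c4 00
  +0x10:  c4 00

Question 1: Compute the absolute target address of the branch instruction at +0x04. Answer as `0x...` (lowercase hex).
+0x04: 20 02 ⇒ word 0x2002 (big)
  opcode bits[15:12]=0x2: b/J
  [11:0] imm=2 = #2
  target = base 0xacd6 + off 0x04 + 2 + imm 2 = 0xacde

0xacde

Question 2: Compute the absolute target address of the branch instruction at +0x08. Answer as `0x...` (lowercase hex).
0xace4

[08] 20 04 → 0x2004
  top 4b → 0x2 → b [J]
  imm: (w>>0)&0xfff=0x4 → #4
  target = base 0xacd6 + off 0x08 + 2 + imm 4 = 0xace4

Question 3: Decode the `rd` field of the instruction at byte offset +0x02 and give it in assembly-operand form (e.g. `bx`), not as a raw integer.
@+02  big-endian(58 00) = 0x5800
  top 4b → 0x5 → pop [R]
  [11:10] rd=2 = cx

cx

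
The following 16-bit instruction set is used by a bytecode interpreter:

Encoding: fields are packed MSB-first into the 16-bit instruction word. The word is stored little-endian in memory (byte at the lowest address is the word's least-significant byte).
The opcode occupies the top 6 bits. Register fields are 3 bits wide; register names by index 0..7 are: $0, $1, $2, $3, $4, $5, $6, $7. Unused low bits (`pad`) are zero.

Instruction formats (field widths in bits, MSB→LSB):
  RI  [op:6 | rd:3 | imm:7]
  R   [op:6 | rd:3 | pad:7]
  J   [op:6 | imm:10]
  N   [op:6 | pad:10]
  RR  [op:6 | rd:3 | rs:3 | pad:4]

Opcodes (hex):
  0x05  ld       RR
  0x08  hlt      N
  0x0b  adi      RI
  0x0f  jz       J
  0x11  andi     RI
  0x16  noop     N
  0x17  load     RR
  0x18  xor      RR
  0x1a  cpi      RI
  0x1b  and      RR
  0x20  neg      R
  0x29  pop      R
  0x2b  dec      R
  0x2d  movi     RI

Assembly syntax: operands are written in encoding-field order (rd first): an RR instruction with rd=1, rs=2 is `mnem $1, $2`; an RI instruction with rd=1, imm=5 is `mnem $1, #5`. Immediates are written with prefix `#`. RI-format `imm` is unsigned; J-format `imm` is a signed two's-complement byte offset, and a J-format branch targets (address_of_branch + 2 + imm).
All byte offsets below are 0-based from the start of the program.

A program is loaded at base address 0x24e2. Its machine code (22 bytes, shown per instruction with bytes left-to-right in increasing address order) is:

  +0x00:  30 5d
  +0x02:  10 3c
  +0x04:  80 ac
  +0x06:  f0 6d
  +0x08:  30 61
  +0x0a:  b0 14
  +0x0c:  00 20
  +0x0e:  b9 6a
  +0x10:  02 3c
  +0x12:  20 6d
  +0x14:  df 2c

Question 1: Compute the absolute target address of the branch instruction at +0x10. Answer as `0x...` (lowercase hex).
0x24f6

[10] 02 3c → 0x3c02
  opcode bits[15:10]=0xf: jz/J
  imm: (w>>0)&0x3ff=0x2 → #2
  target = base 0x24e2 + off 0x10 + 2 + imm 2 = 0x24f6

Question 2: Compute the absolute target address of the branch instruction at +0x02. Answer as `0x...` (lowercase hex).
off 0x02: read 10 3c as little → 0x3c10
  opcode bits[15:10]=0xf: jz/J
  imm@[9:0]=0x10 ⇒ #16
  target = base 0x24e2 + off 0x02 + 2 + imm 16 = 0x24f6

0x24f6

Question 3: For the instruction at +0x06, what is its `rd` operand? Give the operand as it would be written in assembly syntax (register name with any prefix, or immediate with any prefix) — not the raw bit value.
$3

[06] f0 6d → 0x6df0
  opcode bits[15:10]=0x1b: and/RR
  rd: (w>>7)&0x7=0x3 → $3
  rs: (w>>4)&0x7=0x7 → $7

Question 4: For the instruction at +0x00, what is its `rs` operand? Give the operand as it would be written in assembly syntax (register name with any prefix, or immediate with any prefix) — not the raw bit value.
off 0x00: read 30 5d as little → 0x5d30
  top 6b → 0x17 → load [RR]
  [9:7] rd=2 = $2
  [6:4] rs=3 = $3

$3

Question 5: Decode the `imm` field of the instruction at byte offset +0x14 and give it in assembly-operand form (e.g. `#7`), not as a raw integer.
#95

[14] df 2c → 0x2cdf
  top 6b → 0xb → adi [RI]
  rd@[9:7]=0x1 ⇒ $1
  imm@[6:0]=0x5f ⇒ #95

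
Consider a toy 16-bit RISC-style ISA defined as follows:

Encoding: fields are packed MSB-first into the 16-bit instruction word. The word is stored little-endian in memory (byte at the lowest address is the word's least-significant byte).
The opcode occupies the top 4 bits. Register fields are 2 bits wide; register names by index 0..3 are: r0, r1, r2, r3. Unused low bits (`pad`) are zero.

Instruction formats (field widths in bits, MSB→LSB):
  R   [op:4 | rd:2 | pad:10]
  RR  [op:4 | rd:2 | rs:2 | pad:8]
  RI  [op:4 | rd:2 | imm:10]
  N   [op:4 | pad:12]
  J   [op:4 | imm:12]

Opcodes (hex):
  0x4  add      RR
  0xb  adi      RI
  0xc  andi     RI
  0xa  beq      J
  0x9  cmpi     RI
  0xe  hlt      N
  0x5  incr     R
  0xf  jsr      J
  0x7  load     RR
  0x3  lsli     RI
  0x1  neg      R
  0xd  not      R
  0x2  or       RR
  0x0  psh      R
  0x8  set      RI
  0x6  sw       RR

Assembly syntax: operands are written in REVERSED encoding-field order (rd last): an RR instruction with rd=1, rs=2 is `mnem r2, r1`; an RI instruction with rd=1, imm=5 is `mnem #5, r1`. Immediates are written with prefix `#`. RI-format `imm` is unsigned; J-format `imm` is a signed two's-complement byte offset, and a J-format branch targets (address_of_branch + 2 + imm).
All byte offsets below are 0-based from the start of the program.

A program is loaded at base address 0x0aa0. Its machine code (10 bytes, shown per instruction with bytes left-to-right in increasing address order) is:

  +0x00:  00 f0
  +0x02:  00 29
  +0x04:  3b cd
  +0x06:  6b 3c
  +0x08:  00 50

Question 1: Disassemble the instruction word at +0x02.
off 0x02: read 00 29 as little → 0x2900
  opcode bits[15:12]=0x2: or/RR
  [11:10] rd=2 = r2
  [9:8] rs=1 = r1

or r1, r2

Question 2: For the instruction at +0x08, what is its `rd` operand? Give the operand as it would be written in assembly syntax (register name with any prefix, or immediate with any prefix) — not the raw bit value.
r0

off 0x08: read 00 50 as little → 0x5000
  opcode bits[15:12]=0x5: incr/R
  rd@[11:10]=0x0 ⇒ r0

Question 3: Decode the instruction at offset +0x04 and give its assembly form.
+0x04: 3b cd ⇒ word 0xcd3b (little)
  op=0xcd3b>>12=0xc ⇒ andi (RI)
  rd: (w>>10)&0x3=0x3 → r3
  imm: (w>>0)&0x3ff=0x13b → #315

andi #315, r3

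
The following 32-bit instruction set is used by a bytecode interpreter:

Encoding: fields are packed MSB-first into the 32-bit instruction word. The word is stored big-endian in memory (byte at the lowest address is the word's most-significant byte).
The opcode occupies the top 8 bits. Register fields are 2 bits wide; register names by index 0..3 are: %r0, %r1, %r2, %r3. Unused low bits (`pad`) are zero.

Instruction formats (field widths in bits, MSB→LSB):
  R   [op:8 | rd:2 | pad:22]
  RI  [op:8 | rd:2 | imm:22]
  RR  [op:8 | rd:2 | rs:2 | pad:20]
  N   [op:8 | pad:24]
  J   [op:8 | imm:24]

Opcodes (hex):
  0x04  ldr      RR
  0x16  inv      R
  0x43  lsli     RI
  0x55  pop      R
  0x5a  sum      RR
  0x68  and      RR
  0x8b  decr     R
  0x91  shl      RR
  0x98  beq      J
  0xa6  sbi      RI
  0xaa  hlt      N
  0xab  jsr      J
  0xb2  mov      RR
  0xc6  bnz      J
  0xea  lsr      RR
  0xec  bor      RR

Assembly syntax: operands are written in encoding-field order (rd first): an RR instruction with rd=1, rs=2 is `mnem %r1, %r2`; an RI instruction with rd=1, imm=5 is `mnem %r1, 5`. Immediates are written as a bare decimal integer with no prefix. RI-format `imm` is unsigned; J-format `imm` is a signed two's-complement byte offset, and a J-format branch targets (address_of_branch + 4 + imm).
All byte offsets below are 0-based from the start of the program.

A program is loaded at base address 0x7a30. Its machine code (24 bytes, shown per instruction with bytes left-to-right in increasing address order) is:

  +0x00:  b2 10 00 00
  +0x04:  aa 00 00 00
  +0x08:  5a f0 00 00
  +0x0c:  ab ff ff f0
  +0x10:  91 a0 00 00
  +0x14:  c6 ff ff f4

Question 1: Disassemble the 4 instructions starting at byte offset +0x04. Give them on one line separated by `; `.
hlt; sum %r3, %r3; jsr -16; shl %r2, %r2

@+04  big-endian(aa 00 00 00) = 0xaa000000
  opcode bits[31:24]=0xaa: hlt/N
@+08  big-endian(5a f0 00 00) = 0x5af00000
  opcode bits[31:24]=0x5a: sum/RR
  rd@[23:22]=0x3 ⇒ %r3
  rs@[21:20]=0x3 ⇒ %r3
@+0c  big-endian(ab ff ff f0) = 0xabfffff0
  opcode bits[31:24]=0xab: jsr/J
  imm@[23:0]=0xfffff0 (s24→-16) ⇒ -16
@+10  big-endian(91 a0 00 00) = 0x91a00000
  opcode bits[31:24]=0x91: shl/RR
  rd@[23:22]=0x2 ⇒ %r2
  rs@[21:20]=0x2 ⇒ %r2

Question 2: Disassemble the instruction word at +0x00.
mov %r0, %r1

+0x00: b2 10 00 00 ⇒ word 0xb2100000 (big)
  opcode bits[31:24]=0xb2: mov/RR
  rd@[23:22]=0x0 ⇒ %r0
  rs@[21:20]=0x1 ⇒ %r1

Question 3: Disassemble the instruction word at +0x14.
bnz -12

@+14  big-endian(c6 ff ff f4) = 0xc6fffff4
  top 8b → 0xc6 → bnz [J]
  imm: (w>>0)&0xffffff=0xfffff4 (s24→-12) → -12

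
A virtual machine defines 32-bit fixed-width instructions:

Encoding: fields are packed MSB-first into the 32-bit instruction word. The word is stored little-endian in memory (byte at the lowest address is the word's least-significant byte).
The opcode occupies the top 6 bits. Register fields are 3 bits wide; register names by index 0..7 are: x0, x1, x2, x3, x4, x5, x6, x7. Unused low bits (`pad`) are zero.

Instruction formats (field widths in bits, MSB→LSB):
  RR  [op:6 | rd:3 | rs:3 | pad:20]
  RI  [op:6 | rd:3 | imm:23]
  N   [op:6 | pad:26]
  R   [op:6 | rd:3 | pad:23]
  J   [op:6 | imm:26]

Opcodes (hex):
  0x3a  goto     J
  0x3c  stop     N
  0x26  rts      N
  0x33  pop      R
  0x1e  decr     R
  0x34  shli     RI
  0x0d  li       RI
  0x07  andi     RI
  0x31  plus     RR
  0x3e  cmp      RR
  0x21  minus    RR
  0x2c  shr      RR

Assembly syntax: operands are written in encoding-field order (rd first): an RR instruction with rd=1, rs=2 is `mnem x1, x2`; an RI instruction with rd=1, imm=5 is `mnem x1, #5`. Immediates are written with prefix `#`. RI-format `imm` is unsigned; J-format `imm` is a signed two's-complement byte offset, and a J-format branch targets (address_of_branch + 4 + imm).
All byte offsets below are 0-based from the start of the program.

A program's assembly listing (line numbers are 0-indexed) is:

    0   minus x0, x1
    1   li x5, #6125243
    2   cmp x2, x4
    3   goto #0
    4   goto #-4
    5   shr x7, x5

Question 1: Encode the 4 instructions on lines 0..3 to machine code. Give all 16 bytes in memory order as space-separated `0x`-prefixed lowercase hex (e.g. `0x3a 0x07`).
0x00 0x00 0x10 0x84 0xbb 0x76 0xdd 0x36 0x00 0x00 0x40 0xf9 0x00 0x00 0x00 0xe8

L0: minus op=0x21:6|rd=0:3|rs=1:3|pad=0:20 ⇒ 0x84100000 ⇒ little 00 00 10 84
L1: li op=0xd:6|rd=5:3|imm=6125243:23 ⇒ 0x36dd76bb ⇒ little bb 76 dd 36
L2: cmp op=0x3e:6|rd=2:3|rs=4:3|pad=0:20 ⇒ 0xf9400000 ⇒ little 00 00 40 f9
L3: goto op=0x3a:6|imm=0:26 ⇒ 0xe8000000 ⇒ little 00 00 00 e8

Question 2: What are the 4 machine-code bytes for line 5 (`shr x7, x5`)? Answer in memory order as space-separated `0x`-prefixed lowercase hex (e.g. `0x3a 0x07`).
line 5 (shr): pack op=0x2c:6|rd=7:3|rs=5:3|pad=0:20 = 0xb3d00000; little→ 00 00 d0 b3

0x00 0x00 0xd0 0xb3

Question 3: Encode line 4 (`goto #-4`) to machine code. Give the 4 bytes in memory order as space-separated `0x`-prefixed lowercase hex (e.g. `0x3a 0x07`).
0xfc 0xff 0xff 0xeb

L4: goto op=0x3a:6|imm=-4:26 ⇒ 0xebfffffc ⇒ little fc ff ff eb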